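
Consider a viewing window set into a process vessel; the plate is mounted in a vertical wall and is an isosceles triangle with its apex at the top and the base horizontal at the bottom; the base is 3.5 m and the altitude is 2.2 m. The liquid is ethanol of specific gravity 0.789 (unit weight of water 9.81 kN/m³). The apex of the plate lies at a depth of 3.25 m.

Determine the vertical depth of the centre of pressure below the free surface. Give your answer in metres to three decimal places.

γ = 0.789 × 9.81 = 7.74009 kN/m³.
With the apex up, the centroid sits 2h/3 = 2 × 2.2/3 = 1.46667 m below the apex, so the centroid depth is h_c = 3.25 + 1.46667 = 4.71667 m.
A = ½ × 3.5 × 2.2 = 3.85 m².
Resultant F = γ·h_c·A = 7.74009 × 4.71667 × 3.85 = 140.554 kN.
I_c = b·h³/36 = 3.5 × 2.2³/36 = 1.03522 m⁴.
Centre of pressure: y_p = y_c + I_c/(y_c·A) = 4.71667 + 1.03522/(4.71667 × 3.85) = 4.71667 + 0.0570081 = 4.77368 m along the plane.

h_p = 4.774 m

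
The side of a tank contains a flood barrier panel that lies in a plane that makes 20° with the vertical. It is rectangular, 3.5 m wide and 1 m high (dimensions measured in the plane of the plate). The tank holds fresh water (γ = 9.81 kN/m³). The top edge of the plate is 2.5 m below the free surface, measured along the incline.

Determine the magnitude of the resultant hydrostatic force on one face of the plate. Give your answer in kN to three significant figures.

γ = 9.81 kN/m³.
The plate makes 20° with the vertical, i.e. θ = 90° − 20° = 70° to the horizontal. Measuring y along the incline from the free-surface line, vertical depth h = y·sinθ with sinθ = 0.939693.
The centroid lies 1/2 = 0.5 m below the top edge, so y_c = 2.5 + 0.5 = 3 m and h_c = 3 × 0.939693 = 2.81908 m.
A = 3.5 × 1 = 3.5 m².
Resultant F = γ·h_c·A = 9.81 × 2.81908 × 3.5 = 96.7931 kN.

F ≈ 96.8 kN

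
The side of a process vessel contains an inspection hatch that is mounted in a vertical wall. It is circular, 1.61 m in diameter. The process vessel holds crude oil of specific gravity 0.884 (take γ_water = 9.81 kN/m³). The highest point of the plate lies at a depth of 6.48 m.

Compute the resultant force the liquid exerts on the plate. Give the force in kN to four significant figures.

γ = 0.884 × 9.81 = 8.67204 kN/m³.
The centroid is at the centre, 0.805 m below the top of the plate, so the centroid depth is h_c = 6.48 + 0.805 = 7.285 m.
A = π(0.805)² = 2.03583 m².
Resultant F = γ·h_c·A = 8.67204 × 7.285 × 2.03583 = 128.615 kN.

F ≈ 128.6 kN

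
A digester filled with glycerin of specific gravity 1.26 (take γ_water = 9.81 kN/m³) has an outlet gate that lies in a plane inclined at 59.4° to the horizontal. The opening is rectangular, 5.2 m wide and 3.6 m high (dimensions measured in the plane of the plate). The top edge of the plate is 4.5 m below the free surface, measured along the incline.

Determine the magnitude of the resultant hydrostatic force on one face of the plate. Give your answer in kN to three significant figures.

γ = 1.26 × 9.81 = 12.3606 kN/m³.
Let θ = 59.4° be the plate's angle to the horizontal; measure y along the incline from where the plane meets the free surface. Vertical depth h = y·sinθ with sinθ = 0.860742.
The centroid lies 3.6/2 = 1.8 m below the top edge, so y_c = 4.5 + 1.8 = 6.3 m and h_c = 6.3 × 0.860742 = 5.42267 m.
A = 5.2 × 3.6 = 18.72 m².
Resultant F = γ·h_c·A = 12.3606 × 5.42267 × 18.72 = 1254.75 kN.

F ≈ 1250 kN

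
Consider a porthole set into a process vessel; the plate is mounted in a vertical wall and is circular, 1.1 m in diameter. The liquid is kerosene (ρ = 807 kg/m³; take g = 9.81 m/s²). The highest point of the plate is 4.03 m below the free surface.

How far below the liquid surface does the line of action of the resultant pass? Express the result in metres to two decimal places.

γ = ρg = 807 × 9.81 / 1000 = 7.91667 kN/m³.
The centroid is at the centre, 0.55 m below the top of the plate, so the centroid depth is h_c = 4.03 + 0.55 = 4.58 m.
A = π(0.55)² = 0.950332 m².
Resultant F = γ·h_c·A = 7.91667 × 4.58 × 0.950332 = 34.4575 kN.
I_c = πr⁴/4 = π × 0.55⁴/4 = 0.0718688 m⁴.
Centre of pressure: y_p = y_c + I_c/(y_c·A) = 4.58 + 0.0718688/(4.58 × 0.950332) = 4.58 + 0.016512 = 4.59651 m along the plane.

h_p = 4.60 m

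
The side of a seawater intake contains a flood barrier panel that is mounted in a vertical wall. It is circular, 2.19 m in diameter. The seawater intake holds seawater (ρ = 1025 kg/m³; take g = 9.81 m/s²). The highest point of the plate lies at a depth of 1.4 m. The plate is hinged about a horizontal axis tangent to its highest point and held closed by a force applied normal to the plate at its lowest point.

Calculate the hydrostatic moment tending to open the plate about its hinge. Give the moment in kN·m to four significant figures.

γ = ρg = 1025 × 9.81 / 1000 = 10.05525 kN/m³.
The centroid is at the centre, 1.095 m below the top of the plate, so the centroid depth is h_c = 1.4 + 1.095 = 2.495 m.
A = π(1.095)² = 3.76685 m².
Resultant F = γ·h_c·A = 10.05525 × 2.495 × 3.76685 = 94.5022 kN.
I_c = πr⁴/4 = π × 1.095⁴/4 = 1.12914 m⁴.
Centre of pressure: y_p = y_c + I_c/(y_c·A) = 2.495 + 1.12914/(2.495 × 3.76685) = 2.495 + 0.120143 = 2.61514 m along the plane.
The resultant acts 1.095 + 0.120143 = 1.21514 m (along the plate) below the hinge at the top edge, so the moment about the hinge is M = F × 1.21514 = 94.5022 × 1.21514 = 114.833 kN·m.

M ≈ 114.8 kN·m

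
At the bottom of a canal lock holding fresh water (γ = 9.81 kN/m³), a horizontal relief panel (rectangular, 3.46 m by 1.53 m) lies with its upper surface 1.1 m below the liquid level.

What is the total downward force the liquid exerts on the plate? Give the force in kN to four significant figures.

γ = 9.81 kN/m³.
The plate is horizontal, so pressure is uniform at p = γ·h = 9.81 × 1.1 = 10.791 kN/m².
A = 3.46 × 1.53 = 5.2938 m².
F = p·A = 10.791 × 5.2938 = 57.1254 kN.

F ≈ 57.13 kN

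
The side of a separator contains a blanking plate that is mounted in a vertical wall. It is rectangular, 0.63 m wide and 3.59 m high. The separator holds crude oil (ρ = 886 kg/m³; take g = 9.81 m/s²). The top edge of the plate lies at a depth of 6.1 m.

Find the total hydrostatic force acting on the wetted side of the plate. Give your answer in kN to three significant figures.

γ = ρg = 886 × 9.81 / 1000 = 8.69166 kN/m³.
The centroid lies 3.59/2 = 1.795 m below the top edge, so the centroid depth is h_c = 6.1 + 1.795 = 7.895 m.
A = 0.63 × 3.59 = 2.2617 m².
Resultant F = γ·h_c·A = 8.69166 × 7.895 × 2.2617 = 155.199 kN.

F ≈ 155 kN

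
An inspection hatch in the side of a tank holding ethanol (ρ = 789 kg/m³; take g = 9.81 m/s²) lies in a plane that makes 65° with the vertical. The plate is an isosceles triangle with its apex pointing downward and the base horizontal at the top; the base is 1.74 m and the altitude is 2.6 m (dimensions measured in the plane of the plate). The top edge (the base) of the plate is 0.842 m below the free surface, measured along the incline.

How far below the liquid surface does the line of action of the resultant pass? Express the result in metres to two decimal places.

h_p = 0.82 m

γ = ρg = 789 × 9.81 / 1000 = 7.74009 kN/m³.
The plate makes 65° with the vertical, i.e. θ = 90° − 65° = 25° to the horizontal. Measuring y along the incline from the free-surface line, vertical depth h = y·sinθ with sinθ = 0.422618.
With the apex down, the centroid sits h/3 = 2.6/3 = 0.866667 m below the base (the top edge), so y_c = 0.842 + 0.866667 = 1.70867 m and h_c = 1.70867 × 0.422618 = 0.722115 m.
A = ½ × 1.74 × 2.6 = 2.262 m².
Resultant F = γ·h_c·A = 7.74009 × 0.722115 × 2.262 = 12.6428 kN.
I_c = b·h³/36 = 1.74 × 2.6³/36 = 0.849507 m⁴.
Centre of pressure: y_p = y_c + I_c/(y_c·A) = 1.70867 + 0.849507/(1.70867 × 2.262) = 1.70867 + 0.219794 = 1.92846 m along the plane.
Vertically, h_p = y_p·sinθ = 1.92846 × 0.422618 = 0.815002 m.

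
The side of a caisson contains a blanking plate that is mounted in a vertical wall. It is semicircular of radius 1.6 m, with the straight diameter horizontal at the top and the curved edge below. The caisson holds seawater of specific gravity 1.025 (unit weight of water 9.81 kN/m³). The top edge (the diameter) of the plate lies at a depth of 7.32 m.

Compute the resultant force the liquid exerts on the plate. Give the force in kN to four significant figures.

γ = 1.025 × 9.81 = 10.05525 kN/m³.
The centroid of a semicircle lies 4r/(3π) = 0.679061 m from the diameter, here below the top edge, so the centroid depth is h_c = 7.32 + 0.679061 = 7.99906 m.
A = πr²/2 = π × 1.6²/2 = 4.02124 m².
Resultant F = γ·h_c·A = 10.05525 × 7.99906 × 4.02124 = 323.439 kN.

F ≈ 323.4 kN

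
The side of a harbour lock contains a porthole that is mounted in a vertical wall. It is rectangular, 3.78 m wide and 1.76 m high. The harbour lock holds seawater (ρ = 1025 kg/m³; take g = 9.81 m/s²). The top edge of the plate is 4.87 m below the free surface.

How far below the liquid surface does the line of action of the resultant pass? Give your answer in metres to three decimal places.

h_p = 5.795 m

γ = ρg = 1025 × 9.81 / 1000 = 10.05525 kN/m³.
The centroid lies 1.76/2 = 0.88 m below the top edge, so the centroid depth is h_c = 4.87 + 0.88 = 5.75 m.
A = 3.78 × 1.76 = 6.6528 m².
Resultant F = γ·h_c·A = 10.05525 × 5.75 × 6.6528 = 384.65 kN.
I_c = b·h³/12 = 3.78 × 1.76³/12 = 1.71731 m⁴.
Centre of pressure: y_p = y_c + I_c/(y_c·A) = 5.75 + 1.71731/(5.75 × 6.6528) = 5.75 + 0.0448928 = 5.79489 m along the plane.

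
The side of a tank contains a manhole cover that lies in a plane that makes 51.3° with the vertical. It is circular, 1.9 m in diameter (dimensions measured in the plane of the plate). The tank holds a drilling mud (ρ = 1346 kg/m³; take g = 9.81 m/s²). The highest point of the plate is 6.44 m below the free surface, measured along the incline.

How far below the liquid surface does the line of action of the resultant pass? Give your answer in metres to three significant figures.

h_p = 4.64 m

γ = ρg = 1346 × 9.81 / 1000 = 13.20426 kN/m³.
The plate makes 51.3° with the vertical, i.e. θ = 90° − 51.3° = 38.7° to the horizontal. Measuring y along the incline from the free-surface line, vertical depth h = y·sinθ with sinθ = 0.625243.
The centroid is at the centre, 0.95 m below the top of the plate, so y_c = 6.44 + 0.95 = 7.39 m and h_c = 7.39 × 0.625243 = 4.62055 m.
A = π(0.95)² = 2.83529 m².
Resultant F = γ·h_c·A = 13.20426 × 4.62055 × 2.83529 = 172.984 kN.
I_c = πr⁴/4 = π × 0.95⁴/4 = 0.639712 m⁴.
Centre of pressure: y_p = y_c + I_c/(y_c·A) = 7.39 + 0.639712/(7.39 × 2.83529) = 7.39 + 0.0305311 = 7.42053 m along the plane.
Vertically, h_p = y_p·sinθ = 7.42053 × 0.625243 = 4.63963 m.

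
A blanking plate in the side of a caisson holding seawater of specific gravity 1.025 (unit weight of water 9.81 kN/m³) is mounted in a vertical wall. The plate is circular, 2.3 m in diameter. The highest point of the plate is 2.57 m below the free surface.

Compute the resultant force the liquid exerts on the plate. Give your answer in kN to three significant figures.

F ≈ 155 kN

γ = 1.025 × 9.81 = 10.05525 kN/m³.
The centroid is at the centre, 1.15 m below the top of the plate, so the centroid depth is h_c = 2.57 + 1.15 = 3.72 m.
A = π(1.15)² = 4.15476 m².
Resultant F = γ·h_c·A = 10.05525 × 3.72 × 4.15476 = 155.411 kN.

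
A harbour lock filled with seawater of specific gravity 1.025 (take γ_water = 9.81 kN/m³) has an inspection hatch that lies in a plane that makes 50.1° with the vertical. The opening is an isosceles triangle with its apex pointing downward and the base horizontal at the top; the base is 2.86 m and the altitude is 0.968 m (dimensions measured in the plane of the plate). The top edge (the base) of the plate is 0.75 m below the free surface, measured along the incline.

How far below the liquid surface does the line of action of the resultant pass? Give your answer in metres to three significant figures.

γ = 1.025 × 9.81 = 10.05525 kN/m³.
The plate makes 50.1° with the vertical, i.e. θ = 90° − 50.1° = 39.9° to the horizontal. Measuring y along the incline from the free-surface line, vertical depth h = y·sinθ with sinθ = 0.641450.
With the apex down, the centroid sits h/3 = 0.968/3 = 0.322667 m below the base (the top edge), so y_c = 0.75 + 0.322667 = 1.07267 m and h_c = 1.07267 × 0.641450 = 0.688064 m.
A = ½ × 2.86 × 0.968 = 1.38424 m².
Resultant F = γ·h_c·A = 10.05525 × 0.688064 × 1.38424 = 9.57708 kN.
I_c = b·h³/36 = 2.86 × 0.968³/36 = 0.0720592 m⁴.
Centre of pressure: y_p = y_c + I_c/(y_c·A) = 1.07267 + 0.0720592/(1.07267 × 1.38424) = 1.07267 + 0.0485302 = 1.1212 m along the plane.
Vertically, h_p = y_p·sinθ = 1.1212 × 0.641450 = 0.719194 m.

h_p = 0.719 m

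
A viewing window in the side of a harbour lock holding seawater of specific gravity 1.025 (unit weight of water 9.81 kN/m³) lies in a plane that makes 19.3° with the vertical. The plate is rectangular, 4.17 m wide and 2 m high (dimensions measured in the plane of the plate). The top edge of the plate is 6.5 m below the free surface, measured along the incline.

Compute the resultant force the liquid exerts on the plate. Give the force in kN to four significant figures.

F ≈ 593.6 kN

γ = 1.025 × 9.81 = 10.05525 kN/m³.
The plate makes 19.3° with the vertical, i.e. θ = 90° − 19.3° = 70.7° to the horizontal. Measuring y along the incline from the free-surface line, vertical depth h = y·sinθ with sinθ = 0.943801.
The centroid lies 2/2 = 1 m below the top edge, so y_c = 6.5 + 1 = 7.5 m and h_c = 7.5 × 0.943801 = 7.07851 m.
A = 4.17 × 2 = 8.34 m².
Resultant F = γ·h_c·A = 10.05525 × 7.07851 × 8.34 = 593.609 kN.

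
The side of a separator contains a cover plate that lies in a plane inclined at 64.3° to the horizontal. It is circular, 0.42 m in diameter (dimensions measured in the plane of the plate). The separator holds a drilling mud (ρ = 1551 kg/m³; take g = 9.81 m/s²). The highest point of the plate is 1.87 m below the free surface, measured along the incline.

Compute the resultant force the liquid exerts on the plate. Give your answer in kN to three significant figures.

F ≈ 3.95 kN

γ = ρg = 1551 × 9.81 / 1000 = 15.21531 kN/m³.
Let θ = 64.3° be the plate's angle to the horizontal; measure y along the incline from where the plane meets the free surface. Vertical depth h = y·sinθ with sinθ = 0.901077.
The centroid is at the centre, 0.21 m below the top of the plate, so y_c = 1.87 + 0.21 = 2.08 m and h_c = 2.08 × 0.901077 = 1.87424 m.
A = π(0.21)² = 0.138544 m².
Resultant F = γ·h_c·A = 15.21531 × 1.87424 × 0.138544 = 3.95088 kN.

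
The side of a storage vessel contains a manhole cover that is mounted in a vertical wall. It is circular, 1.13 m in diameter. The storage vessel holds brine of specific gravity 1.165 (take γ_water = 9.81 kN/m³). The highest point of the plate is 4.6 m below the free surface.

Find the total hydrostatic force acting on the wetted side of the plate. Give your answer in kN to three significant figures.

F ≈ 59.2 kN

γ = 1.165 × 9.81 = 11.42865 kN/m³.
The centroid is at the centre, 0.565 m below the top of the plate, so the centroid depth is h_c = 4.6 + 0.565 = 5.165 m.
A = π(0.565)² = 1.00287 m².
Resultant F = γ·h_c·A = 11.42865 × 5.165 × 1.00287 = 59.1984 kN.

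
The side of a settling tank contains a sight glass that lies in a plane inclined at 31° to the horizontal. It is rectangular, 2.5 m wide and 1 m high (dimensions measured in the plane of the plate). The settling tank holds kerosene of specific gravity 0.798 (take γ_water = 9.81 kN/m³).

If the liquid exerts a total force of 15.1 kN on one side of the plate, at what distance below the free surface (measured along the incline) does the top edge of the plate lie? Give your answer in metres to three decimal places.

y_top ≈ 0.998 m

γ = 0.798 × 9.81 = 7.82838 kN/m³.
A = 2.5 × 1 = 2.5 m².
From F = γ·h_c·A, the centroid depth is h_c = 15.1/(7.82838 × 2.5) = 0.771552 m.
Let θ = 31° be the plate's angle to the horizontal; measure y along the incline from where the plane meets the free surface. Vertical depth h = y·sinθ with sinθ = 0.515038.
Along the incline, y_c = h_c/sinθ = 0.771552/0.515038 = 1.49805 m.
The centroid lies 1/2 = 0.5 m below the top edge, so the top edge sits at y_top = 1.49805 − 0.5 = 0.99805 m along the incline.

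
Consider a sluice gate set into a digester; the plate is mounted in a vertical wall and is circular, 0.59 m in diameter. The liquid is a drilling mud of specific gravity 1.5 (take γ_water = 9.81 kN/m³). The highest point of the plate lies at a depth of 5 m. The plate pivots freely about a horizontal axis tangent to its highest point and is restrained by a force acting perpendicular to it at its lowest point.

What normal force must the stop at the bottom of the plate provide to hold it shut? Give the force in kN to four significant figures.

γ = 1.5 × 9.81 = 14.715 kN/m³.
The centroid is at the centre, 0.295 m below the top of the plate, so the centroid depth is h_c = 5 + 0.295 = 5.295 m.
A = π(0.295)² = 0.273397 m².
Resultant F = γ·h_c·A = 14.715 × 5.295 × 0.273397 = 21.302 kN.
I_c = πr⁴/4 = π × 0.295⁴/4 = 0.0059481 m⁴.
Centre of pressure: y_p = y_c + I_c/(y_c·A) = 5.295 + 0.0059481/(5.295 × 0.273397) = 5.295 + 0.00410883 = 5.29911 m along the plane.
The resultant acts 0.295 + 0.00410883 = 0.299109 m (along the plate) below the hinge at the top edge, so the moment about the hinge is M = F × 0.299109 = 21.302 × 0.299109 = 6.37162 kN·m.
A normal force at the bottom, 0.59 m from the hinge, must supply this moment: P = 6.37162/0.59 = 10.7994 kN.

P ≈ 10.80 kN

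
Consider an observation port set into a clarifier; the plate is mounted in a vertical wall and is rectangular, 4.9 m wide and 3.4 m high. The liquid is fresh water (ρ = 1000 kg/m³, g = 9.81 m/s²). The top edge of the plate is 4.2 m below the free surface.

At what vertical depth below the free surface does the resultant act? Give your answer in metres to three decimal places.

h_p = 6.063 m

γ = ρg = 1000 × 9.81 = 9810 N/m³ = 9.81 kN/m³.
The centroid lies 3.4/2 = 1.7 m below the top edge, so the centroid depth is h_c = 4.2 + 1.7 = 5.9 m.
A = 4.9 × 3.4 = 16.66 m².
Resultant F = γ·h_c·A = 9.81 × 5.9 × 16.66 = 964.264 kN.
I_c = b·h³/12 = 4.9 × 3.4³/12 = 16.0491 m⁴.
Centre of pressure: y_p = y_c + I_c/(y_c·A) = 5.9 + 16.0491/(5.9 × 16.66) = 5.9 + 0.163276 = 6.06328 m along the plane.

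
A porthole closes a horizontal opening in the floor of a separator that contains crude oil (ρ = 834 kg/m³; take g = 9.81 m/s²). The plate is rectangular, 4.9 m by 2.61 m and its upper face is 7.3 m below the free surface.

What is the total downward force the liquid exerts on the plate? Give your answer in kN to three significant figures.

γ = ρg = 834 × 9.81 / 1000 = 8.18154 kN/m³.
The plate is horizontal, so pressure is uniform at p = γ·h = 8.18154 × 7.3 = 59.7252 kN/m².
A = 4.9 × 2.61 = 12.789 m².
F = p·A = 59.7252 × 12.789 = 763.826 kN.

F ≈ 764 kN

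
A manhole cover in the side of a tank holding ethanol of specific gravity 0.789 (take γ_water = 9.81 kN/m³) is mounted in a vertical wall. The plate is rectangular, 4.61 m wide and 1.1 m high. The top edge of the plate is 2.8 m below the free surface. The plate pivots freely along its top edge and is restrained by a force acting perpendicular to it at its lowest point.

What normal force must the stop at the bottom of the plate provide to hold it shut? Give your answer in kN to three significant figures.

P ≈ 69.3 kN

γ = 0.789 × 9.81 = 7.74009 kN/m³.
The centroid lies 1.1/2 = 0.55 m below the top edge, so the centroid depth is h_c = 2.8 + 0.55 = 3.35 m.
A = 4.61 × 1.1 = 5.071 m².
Resultant F = γ·h_c·A = 7.74009 × 3.35 × 5.071 = 131.487 kN.
I_c = b·h³/12 = 4.61 × 1.1³/12 = 0.511326 m⁴.
Centre of pressure: y_p = y_c + I_c/(y_c·A) = 3.35 + 0.511326/(3.35 × 5.071) = 3.35 + 0.0300995 = 3.3801 m along the plane.
The resultant acts 0.55 + 0.0300995 = 0.580099 m (along the plate) below the hinge at the top edge, so the moment about the hinge is M = F × 0.580099 = 131.487 × 0.580099 = 76.2755 kN·m.
A normal force at the bottom, 1.1 m from the hinge, must supply this moment: P = 76.2755/1.1 = 69.3414 kN.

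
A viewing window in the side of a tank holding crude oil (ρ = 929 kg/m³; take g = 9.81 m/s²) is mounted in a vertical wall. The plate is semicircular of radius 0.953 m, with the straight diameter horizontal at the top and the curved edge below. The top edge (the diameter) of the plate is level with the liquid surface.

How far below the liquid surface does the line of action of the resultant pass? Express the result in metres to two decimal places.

h_p = 0.56 m

γ = ρg = 929 × 9.81 / 1000 = 9.11349 kN/m³.
The centroid of a semicircle lies 4r/(3π) = 0.404466 m from the diameter, here below the top edge, so the centroid depth is h_c = 0.404466 m.
A = πr²/2 = π × 0.953²/2 = 1.42661 m².
Resultant F = γ·h_c·A = 9.11349 × 0.404466 × 1.42661 = 5.25862 kN.
I_c = (π/8 − 8/(9π))·r⁴ = 0.109757 × 0.953⁴ = 0.0905324 m⁴.
Centre of pressure: y_p = y_c + I_c/(y_c·A) = 0.404466 + 0.0905324/(0.404466 × 1.42661) = 0.404466 + 0.156898 = 0.561364 m along the plane.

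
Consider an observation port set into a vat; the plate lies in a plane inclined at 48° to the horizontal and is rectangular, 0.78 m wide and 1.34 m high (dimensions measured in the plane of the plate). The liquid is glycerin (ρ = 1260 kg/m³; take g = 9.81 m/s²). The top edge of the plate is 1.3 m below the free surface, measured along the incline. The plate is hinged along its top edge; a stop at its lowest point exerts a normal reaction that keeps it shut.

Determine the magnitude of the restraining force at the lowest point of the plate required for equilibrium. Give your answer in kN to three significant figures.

P ≈ 10.5 kN

γ = ρg = 1260 × 9.81 / 1000 = 12.3606 kN/m³.
Let θ = 48° be the plate's angle to the horizontal; measure y along the incline from where the plane meets the free surface. Vertical depth h = y·sinθ with sinθ = 0.743145.
The centroid lies 1.34/2 = 0.67 m below the top edge, so y_c = 1.3 + 0.67 = 1.97 m and h_c = 1.97 × 0.743145 = 1.464 m.
A = 0.78 × 1.34 = 1.0452 m².
Resultant F = γ·h_c·A = 12.3606 × 1.464 × 1.0452 = 18.9139 kN.
I_c = b·h³/12 = 0.78 × 1.34³/12 = 0.156397 m⁴.
Centre of pressure: y_p = y_c + I_c/(y_c·A) = 1.97 + 0.156397/(1.97 × 1.0452) = 1.97 + 0.0759561 = 2.04596 m along the plane.
The resultant acts 0.67 + 0.0759561 = 0.745956 m (along the plate) below the hinge at the top edge, so the moment about the hinge is M = F × 0.745956 = 18.9139 × 0.745956 = 14.1089 kN·m.
A normal force at the bottom, 1.34 m from the hinge, must supply this moment: P = 14.1089/1.34 = 10.529 kN.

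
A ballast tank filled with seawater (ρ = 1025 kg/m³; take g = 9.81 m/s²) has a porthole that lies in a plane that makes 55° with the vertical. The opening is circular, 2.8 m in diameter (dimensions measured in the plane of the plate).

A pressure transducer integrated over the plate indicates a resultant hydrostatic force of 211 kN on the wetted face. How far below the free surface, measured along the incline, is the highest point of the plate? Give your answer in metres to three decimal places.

γ = ρg = 1025 × 9.81 / 1000 = 10.05525 kN/m³.
A = π(1.4)² = 6.15752 m².
From F = γ·h_c·A, the centroid depth is h_c = 211/(10.05525 × 6.15752) = 3.40788 m.
The plate makes 55° with the vertical, i.e. θ = 90° − 55° = 35° to the horizontal. Measuring y along the incline from the free-surface line, vertical depth h = y·sinθ with sinθ = 0.573576.
Along the incline, y_c = h_c/sinθ = 3.40788/0.573576 = 5.94146 m.
The centroid is at the centre, 1.4 m below the top of the plate, so the highest point sits at y_top = 5.94146 − 1.4 = 4.54146 m along the incline.

y_top ≈ 4.541 m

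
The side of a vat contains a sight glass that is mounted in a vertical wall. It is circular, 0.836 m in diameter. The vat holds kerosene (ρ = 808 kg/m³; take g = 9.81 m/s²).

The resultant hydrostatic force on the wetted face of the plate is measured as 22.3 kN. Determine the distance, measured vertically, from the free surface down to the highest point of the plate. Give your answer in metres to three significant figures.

d_top ≈ 4.71 m

γ = ρg = 808 × 9.81 / 1000 = 7.92648 kN/m³.
A = π(0.418)² = 0.548912 m².
From F = γ·h_c·A, the centroid depth is h_c = 22.3/(7.92648 × 0.548912) = 5.12533 m.
The centroid is at the centre, 0.418 m below the top of the plate, so the highest point sits at h_top = 5.12533 − 0.418 = 4.70733 m below the surface.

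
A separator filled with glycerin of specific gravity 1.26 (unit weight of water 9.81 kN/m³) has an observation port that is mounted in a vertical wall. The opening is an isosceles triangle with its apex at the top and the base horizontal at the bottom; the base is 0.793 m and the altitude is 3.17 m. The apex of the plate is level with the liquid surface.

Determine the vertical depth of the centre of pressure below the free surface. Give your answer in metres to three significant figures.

h_p = 2.38 m

γ = 1.26 × 9.81 = 12.3606 kN/m³.
With the apex up, the centroid sits 2h/3 = 2 × 3.17/3 = 2.11333 m below the apex, so the centroid depth is h_c = 2.11333 m.
A = ½ × 0.793 × 3.17 = 1.2569 m².
Resultant F = γ·h_c·A = 12.3606 × 2.11333 × 1.2569 = 32.8328 kN.
I_c = b·h³/36 = 0.793 × 3.17³/36 = 0.701695 m⁴.
Centre of pressure: y_p = y_c + I_c/(y_c·A) = 2.11333 + 0.701695/(2.11333 × 1.2569) = 2.11333 + 0.264168 = 2.3775 m along the plane.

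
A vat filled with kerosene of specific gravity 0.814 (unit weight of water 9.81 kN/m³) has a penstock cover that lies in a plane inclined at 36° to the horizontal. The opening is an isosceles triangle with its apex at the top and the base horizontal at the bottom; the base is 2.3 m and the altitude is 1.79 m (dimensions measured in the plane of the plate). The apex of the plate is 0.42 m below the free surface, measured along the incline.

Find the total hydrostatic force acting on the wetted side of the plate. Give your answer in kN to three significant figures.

γ = 0.814 × 9.81 = 7.98534 kN/m³.
Let θ = 36° be the plate's angle to the horizontal; measure y along the incline from where the plane meets the free surface. Vertical depth h = y·sinθ with sinθ = 0.587785.
With the apex up, the centroid sits 2h/3 = 2 × 1.79/3 = 1.19333 m below the apex, so y_c = 0.42 + 1.19333 = 1.61333 m and h_c = 1.61333 × 0.587785 = 0.948291 m.
A = ½ × 2.3 × 1.79 = 2.0585 m².
Resultant F = γ·h_c·A = 7.98534 × 0.948291 × 2.0585 = 15.5878 kN.

F ≈ 15.6 kN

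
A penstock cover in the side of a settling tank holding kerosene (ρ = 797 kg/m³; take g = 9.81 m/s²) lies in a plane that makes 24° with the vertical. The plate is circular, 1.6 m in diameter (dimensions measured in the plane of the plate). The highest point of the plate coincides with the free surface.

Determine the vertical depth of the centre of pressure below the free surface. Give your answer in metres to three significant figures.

h_p = 0.914 m

γ = ρg = 797 × 9.81 / 1000 = 7.81857 kN/m³.
The plate makes 24° with the vertical, i.e. θ = 90° − 24° = 66° to the horizontal. Measuring y along the incline from the free-surface line, vertical depth h = y·sinθ with sinθ = 0.913545.
The centroid is at the centre, 0.8 m below the top of the plate, so y_c = 0.8 m and h_c = 0.8 × 0.913545 = 0.730836 m.
A = π(0.8)² = 2.01062 m².
Resultant F = γ·h_c·A = 7.81857 × 0.730836 × 2.01062 = 11.4889 kN.
I_c = πr⁴/4 = π × 0.8⁴/4 = 0.321699 m⁴.
Centre of pressure: y_p = y_c + I_c/(y_c·A) = 0.8 + 0.321699/(0.8 × 2.01062) = 0.8 + 0.2 = 1 m along the plane.
Vertically, h_p = y_p·sinθ = 1 × 0.913545 = 0.913545 m.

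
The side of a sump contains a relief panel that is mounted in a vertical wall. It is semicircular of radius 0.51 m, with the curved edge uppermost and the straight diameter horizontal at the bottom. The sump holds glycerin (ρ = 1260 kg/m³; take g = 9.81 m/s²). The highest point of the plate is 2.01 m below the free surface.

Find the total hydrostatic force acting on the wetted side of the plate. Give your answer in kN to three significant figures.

γ = ρg = 1260 × 9.81 / 1000 = 12.3606 kN/m³.
The centroid lies 4r/(3π) = 0.216451 m above the diameter, so r − 4r/(3π) = 0.51 − 0.216451 = 0.293549 m below the topmost point, so the centroid depth is h_c = 2.01 + 0.293549 = 2.30355 m.
A = πr²/2 = π × 0.51²/2 = 0.408564 m².
Resultant F = γ·h_c·A = 12.3606 × 2.30355 × 0.408564 = 11.6331 kN.

F ≈ 11.6 kN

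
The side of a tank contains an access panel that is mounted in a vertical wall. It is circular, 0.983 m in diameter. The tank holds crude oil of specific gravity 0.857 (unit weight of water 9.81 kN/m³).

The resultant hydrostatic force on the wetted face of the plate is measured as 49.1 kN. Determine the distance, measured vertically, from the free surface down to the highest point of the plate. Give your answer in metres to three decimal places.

γ = 0.857 × 9.81 = 8.40717 kN/m³.
A = π(0.4915)² = 0.758922 m².
From F = γ·h_c·A, the centroid depth is h_c = 49.1/(8.40717 × 0.758922) = 7.69546 m.
The centroid is at the centre, 0.4915 m below the top of the plate, so the highest point sits at h_top = 7.69546 − 0.4915 = 7.20396 m below the surface.

d_top ≈ 7.204 m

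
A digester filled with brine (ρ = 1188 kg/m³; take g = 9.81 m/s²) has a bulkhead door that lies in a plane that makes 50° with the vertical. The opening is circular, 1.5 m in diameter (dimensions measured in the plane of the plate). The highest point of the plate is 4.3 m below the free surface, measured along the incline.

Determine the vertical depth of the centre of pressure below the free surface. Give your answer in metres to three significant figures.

γ = ρg = 1188 × 9.81 / 1000 = 11.65428 kN/m³.
The plate makes 50° with the vertical, i.e. θ = 90° − 50° = 40° to the horizontal. Measuring y along the incline from the free-surface line, vertical depth h = y·sinθ with sinθ = 0.642788.
The centroid is at the centre, 0.75 m below the top of the plate, so y_c = 4.3 + 0.75 = 5.05 m and h_c = 5.05 × 0.642788 = 3.24608 m.
A = π(0.75)² = 1.76715 m².
Resultant F = γ·h_c·A = 11.65428 × 3.24608 × 1.76715 = 66.8526 kN.
I_c = πr⁴/4 = π × 0.75⁴/4 = 0.248505 m⁴.
Centre of pressure: y_p = y_c + I_c/(y_c·A) = 5.05 + 0.248505/(5.05 × 1.76715) = 5.05 + 0.0278465 = 5.07785 m along the plane.
Vertically, h_p = y_p·sinθ = 5.07785 × 0.642788 = 3.26398 m.

h_p = 3.26 m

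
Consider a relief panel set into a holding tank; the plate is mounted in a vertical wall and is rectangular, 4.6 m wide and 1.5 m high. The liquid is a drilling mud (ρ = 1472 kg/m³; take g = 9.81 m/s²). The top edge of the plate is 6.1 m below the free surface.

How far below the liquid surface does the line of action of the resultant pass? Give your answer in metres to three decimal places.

h_p = 6.877 m

γ = ρg = 1472 × 9.81 / 1000 = 14.44032 kN/m³.
The centroid lies 1.5/2 = 0.75 m below the top edge, so the centroid depth is h_c = 6.1 + 0.75 = 6.85 m.
A = 4.6 × 1.5 = 6.9 m².
Resultant F = γ·h_c·A = 14.44032 × 6.85 × 6.9 = 682.522 kN.
I_c = b·h³/12 = 4.6 × 1.5³/12 = 1.29375 m⁴.
Centre of pressure: y_p = y_c + I_c/(y_c·A) = 6.85 + 1.29375/(6.85 × 6.9) = 6.85 + 0.0273723 = 6.87737 m along the plane.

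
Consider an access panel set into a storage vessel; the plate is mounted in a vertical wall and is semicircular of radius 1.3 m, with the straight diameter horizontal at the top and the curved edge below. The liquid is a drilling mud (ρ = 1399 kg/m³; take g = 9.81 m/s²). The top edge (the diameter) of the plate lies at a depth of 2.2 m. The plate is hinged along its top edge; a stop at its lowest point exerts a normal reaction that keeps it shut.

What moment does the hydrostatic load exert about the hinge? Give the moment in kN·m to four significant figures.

γ = ρg = 1399 × 9.81 / 1000 = 13.72419 kN/m³.
The centroid of a semicircle lies 4r/(3π) = 0.551737 m from the diameter, here below the top edge, so the centroid depth is h_c = 2.2 + 0.551737 = 2.75174 m.
A = πr²/2 = π × 1.3²/2 = 2.65465 m².
Resultant F = γ·h_c·A = 13.72419 × 2.75174 × 2.65465 = 100.254 kN.
I_c = (π/8 − 8/(9π))·r⁴ = 0.109757 × 1.3⁴ = 0.313477 m⁴.
Centre of pressure: y_p = y_c + I_c/(y_c·A) = 2.75174 + 0.313477/(2.75174 × 2.65465) = 2.75174 + 0.0429132 = 2.79465 m along the plane.
The resultant acts 0.551737 + 0.0429132 = 0.59465 m (along the plate) below the hinge at the top edge, so the moment about the hinge is M = F × 0.59465 = 100.254 × 0.59465 = 59.616 kN·m.

M ≈ 59.62 kN·m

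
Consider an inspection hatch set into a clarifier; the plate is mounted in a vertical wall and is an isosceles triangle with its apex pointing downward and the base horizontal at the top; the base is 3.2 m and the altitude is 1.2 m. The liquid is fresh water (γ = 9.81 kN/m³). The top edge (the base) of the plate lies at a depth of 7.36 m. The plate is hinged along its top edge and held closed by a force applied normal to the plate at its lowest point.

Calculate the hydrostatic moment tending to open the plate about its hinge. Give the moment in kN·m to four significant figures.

M ≈ 59.97 kN·m

γ = 9.81 kN/m³.
With the apex down, the centroid sits h/3 = 1.2/3 = 0.4 m below the base (the top edge), so the centroid depth is h_c = 7.36 + 0.4 = 7.76 m.
A = ½ × 3.2 × 1.2 = 1.92 m².
Resultant F = γ·h_c·A = 9.81 × 7.76 × 1.92 = 146.161 kN.
I_c = b·h³/36 = 3.2 × 1.2³/36 = 0.1536 m⁴.
Centre of pressure: y_p = y_c + I_c/(y_c·A) = 7.76 + 0.1536/(7.76 × 1.92) = 7.76 + 0.0103093 = 7.77031 m along the plane.
The resultant acts 0.4 + 0.0103093 = 0.410309 m (along the plate) below the hinge at the top edge, so the moment about the hinge is M = F × 0.410309 = 146.161 × 0.410309 = 59.9712 kN·m.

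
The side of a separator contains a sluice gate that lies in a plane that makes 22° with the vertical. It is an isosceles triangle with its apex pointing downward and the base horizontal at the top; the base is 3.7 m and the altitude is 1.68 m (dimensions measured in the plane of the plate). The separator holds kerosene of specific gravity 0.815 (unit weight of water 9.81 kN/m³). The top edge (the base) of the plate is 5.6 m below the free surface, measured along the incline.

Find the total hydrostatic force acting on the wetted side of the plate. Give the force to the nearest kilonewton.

γ = 0.815 × 9.81 = 7.99515 kN/m³.
The plate makes 22° with the vertical, i.e. θ = 90° − 22° = 68° to the horizontal. Measuring y along the incline from the free-surface line, vertical depth h = y·sinθ with sinθ = 0.927184.
With the apex down, the centroid sits h/3 = 1.68/3 = 0.56 m below the base (the top edge), so y_c = 5.6 + 0.56 = 6.16 m and h_c = 6.16 × 0.927184 = 5.71145 m.
A = ½ × 3.7 × 1.68 = 3.108 m².
Resultant F = γ·h_c·A = 7.99515 × 5.71145 × 3.108 = 141.923 kN.

F ≈ 142 kN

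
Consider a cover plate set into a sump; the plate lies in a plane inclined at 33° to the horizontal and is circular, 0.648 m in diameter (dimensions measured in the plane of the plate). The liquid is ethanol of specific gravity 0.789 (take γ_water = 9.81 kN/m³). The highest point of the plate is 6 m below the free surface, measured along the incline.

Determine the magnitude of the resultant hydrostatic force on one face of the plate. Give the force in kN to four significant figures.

γ = 0.789 × 9.81 = 7.74009 kN/m³.
Let θ = 33° be the plate's angle to the horizontal; measure y along the incline from where the plane meets the free surface. Vertical depth h = y·sinθ with sinθ = 0.544639.
The centroid is at the centre, 0.324 m below the top of the plate, so y_c = 6 + 0.324 = 6.324 m and h_c = 6.324 × 0.544639 = 3.4443 m.
A = π(0.324)² = 0.329792 m².
Resultant F = γ·h_c·A = 7.74009 × 3.4443 × 0.329792 = 8.79199 kN.

F ≈ 8.792 kN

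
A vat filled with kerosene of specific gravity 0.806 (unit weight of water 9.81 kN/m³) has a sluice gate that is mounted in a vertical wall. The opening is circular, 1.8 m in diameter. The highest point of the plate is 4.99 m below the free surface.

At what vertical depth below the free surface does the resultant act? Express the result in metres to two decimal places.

h_p = 5.92 m

γ = 0.806 × 9.81 = 7.90686 kN/m³.
The centroid is at the centre, 0.9 m below the top of the plate, so the centroid depth is h_c = 4.99 + 0.9 = 5.89 m.
A = π(0.9)² = 2.54469 m².
Resultant F = γ·h_c·A = 7.90686 × 5.89 × 2.54469 = 118.51 kN.
I_c = πr⁴/4 = π × 0.9⁴/4 = 0.5153 m⁴.
Centre of pressure: y_p = y_c + I_c/(y_c·A) = 5.89 + 0.5153/(5.89 × 2.54469) = 5.89 + 0.0343803 = 5.92438 m along the plane.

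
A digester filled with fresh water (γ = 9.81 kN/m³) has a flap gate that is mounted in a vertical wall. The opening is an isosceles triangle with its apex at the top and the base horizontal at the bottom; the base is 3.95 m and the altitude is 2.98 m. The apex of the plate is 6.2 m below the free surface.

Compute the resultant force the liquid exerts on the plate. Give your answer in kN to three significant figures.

γ = 9.81 kN/m³.
With the apex up, the centroid sits 2h/3 = 2 × 2.98/3 = 1.98667 m below the apex, so the centroid depth is h_c = 6.2 + 1.98667 = 8.18667 m.
A = ½ × 3.95 × 2.98 = 5.8855 m².
Resultant F = γ·h_c·A = 9.81 × 8.18667 × 5.8855 = 472.672 kN.

F ≈ 473 kN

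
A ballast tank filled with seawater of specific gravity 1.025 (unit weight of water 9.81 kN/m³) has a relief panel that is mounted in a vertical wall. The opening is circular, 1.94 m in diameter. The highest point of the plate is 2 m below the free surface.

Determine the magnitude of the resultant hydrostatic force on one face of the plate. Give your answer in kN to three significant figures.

γ = 1.025 × 9.81 = 10.05525 kN/m³.
The centroid is at the centre, 0.97 m below the top of the plate, so the centroid depth is h_c = 2 + 0.97 = 2.97 m.
A = π(0.97)² = 2.95592 m².
Resultant F = γ·h_c·A = 10.05525 × 2.97 × 2.95592 = 88.2759 kN.

F ≈ 88.3 kN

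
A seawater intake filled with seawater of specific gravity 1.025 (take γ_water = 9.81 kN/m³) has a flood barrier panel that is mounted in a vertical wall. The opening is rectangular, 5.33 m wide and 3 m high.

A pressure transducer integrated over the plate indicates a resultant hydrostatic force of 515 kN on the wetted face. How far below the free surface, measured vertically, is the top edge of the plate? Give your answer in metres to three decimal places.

γ = 1.025 × 9.81 = 10.05525 kN/m³.
A = 5.33 × 3 = 15.99 m².
From F = γ·h_c·A, the centroid depth is h_c = 515/(10.05525 × 15.99) = 3.20307 m.
The centroid lies 3/2 = 1.5 m below the top edge, so the top edge sits at h_top = 3.20307 − 1.5 = 1.70307 m below the surface.

d_top ≈ 1.703 m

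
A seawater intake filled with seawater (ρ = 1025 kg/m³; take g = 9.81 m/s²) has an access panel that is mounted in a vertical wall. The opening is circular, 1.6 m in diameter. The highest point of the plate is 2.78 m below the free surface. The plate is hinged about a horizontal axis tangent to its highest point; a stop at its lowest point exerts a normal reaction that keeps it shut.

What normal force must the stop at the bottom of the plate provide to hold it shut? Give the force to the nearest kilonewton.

P ≈ 38 kN

γ = ρg = 1025 × 9.81 / 1000 = 10.05525 kN/m³.
The centroid is at the centre, 0.8 m below the top of the plate, so the centroid depth is h_c = 2.78 + 0.8 = 3.58 m.
A = π(0.8)² = 2.01062 m².
Resultant F = γ·h_c·A = 10.05525 × 3.58 × 2.01062 = 72.3779 kN.
I_c = πr⁴/4 = π × 0.8⁴/4 = 0.321699 m⁴.
Centre of pressure: y_p = y_c + I_c/(y_c·A) = 3.58 + 0.321699/(3.58 × 2.01062) = 3.58 + 0.0446927 = 3.62469 m along the plane.
The resultant acts 0.8 + 0.0446927 = 0.844693 m (along the plate) below the hinge at the top edge, so the moment about the hinge is M = F × 0.844693 = 72.3779 × 0.844693 = 61.1371 kN·m.
A normal force at the bottom, 1.6 m from the hinge, must supply this moment: P = 61.1371/1.6 = 38.2107 kN.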